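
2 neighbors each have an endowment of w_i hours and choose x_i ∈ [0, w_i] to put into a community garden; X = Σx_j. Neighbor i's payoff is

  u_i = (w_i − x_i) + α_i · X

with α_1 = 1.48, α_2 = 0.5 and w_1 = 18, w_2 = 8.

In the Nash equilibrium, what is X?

∂u_i/∂x_i = α_i − 1, so neighbor i contributes w_i if α_i > 1, else 0.
α_i > 1 for i ∈ {1}; NE contributions (18, 0), X = 18.

18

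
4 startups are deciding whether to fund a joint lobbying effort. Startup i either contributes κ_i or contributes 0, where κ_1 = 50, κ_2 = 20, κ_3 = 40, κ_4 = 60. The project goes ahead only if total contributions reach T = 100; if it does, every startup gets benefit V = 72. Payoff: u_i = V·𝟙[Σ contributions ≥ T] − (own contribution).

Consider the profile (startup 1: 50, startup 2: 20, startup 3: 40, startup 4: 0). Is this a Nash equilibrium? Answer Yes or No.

Yes

Total = 110 ≥ 100: provided.
Startup 1 (pledges 50, payoff 22): dropping to 0 → total 60, payoff 0. No gain.
Startup 2 (pledges 20, payoff 52): dropping to 0 → total 90, payoff 0. No gain.
Startup 3 (pledges 40, payoff 32): dropping to 0 → total 70, payoff 0. No gain.
Startup 4 (pledges 0, payoff 72): pledging 60 → total 170, payoff 12. No gain.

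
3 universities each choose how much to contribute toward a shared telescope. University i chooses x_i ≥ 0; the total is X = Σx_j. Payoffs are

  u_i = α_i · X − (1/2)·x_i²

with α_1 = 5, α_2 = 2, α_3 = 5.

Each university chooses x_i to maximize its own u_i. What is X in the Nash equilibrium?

University i's FOC: ∂u_i/∂x_i = α_i − x_i = 0, so x_i* = α_i.
NE contributions = (5, 2, 5); X = 12.

12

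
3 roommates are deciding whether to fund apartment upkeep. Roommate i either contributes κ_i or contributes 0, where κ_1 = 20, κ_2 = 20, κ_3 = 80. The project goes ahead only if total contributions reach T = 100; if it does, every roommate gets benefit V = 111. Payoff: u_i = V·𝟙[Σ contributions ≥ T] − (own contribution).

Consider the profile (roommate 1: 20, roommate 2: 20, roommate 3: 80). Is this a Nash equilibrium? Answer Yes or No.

No

Total = 120 ≥ 100: provided.
Roommate 1 (pledges 20, payoff 91): dropping to 0 → total 100, payoff 111. Profitable deviation.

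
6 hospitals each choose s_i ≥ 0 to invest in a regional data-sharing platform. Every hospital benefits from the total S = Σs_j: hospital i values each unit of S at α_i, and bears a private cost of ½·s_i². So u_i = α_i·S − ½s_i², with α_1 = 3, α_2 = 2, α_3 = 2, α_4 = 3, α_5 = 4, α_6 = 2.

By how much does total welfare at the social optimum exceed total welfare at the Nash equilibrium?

535

Hospital i's FOC: ∂u_i/∂s_i = α_i − s_i = 0, so s_i* = α_i.
NE contributions = (3, 2, 2, 3, 4, 2); S = 16.
W^NE = (Σα)·S − ½Σα_i² = 16² − ½·46 = 233.
Planner sets s_i = Σα_j = 16 for every i, so S^SO = 6·16 = 96.
W^SO = (Σα)·S^SO − ½·6·(Σα)² = (6/2)·16² = 768.
Deadweight loss = W^SO − W^NE = 535.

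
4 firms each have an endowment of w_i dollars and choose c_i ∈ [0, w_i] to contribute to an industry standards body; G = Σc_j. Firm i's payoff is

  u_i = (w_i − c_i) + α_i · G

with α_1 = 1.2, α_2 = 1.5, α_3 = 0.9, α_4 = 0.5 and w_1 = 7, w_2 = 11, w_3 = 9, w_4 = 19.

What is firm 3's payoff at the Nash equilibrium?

25.2

∂u_i/∂c_i = α_i − 1, so firm i contributes w_i if α_i > 1, else 0.
α_i > 1 for i ∈ {1, 2}; NE contributions (7, 11, 0, 0), G = 18.
u_3 = (9 − 0) + 0.9·18 = 25.2.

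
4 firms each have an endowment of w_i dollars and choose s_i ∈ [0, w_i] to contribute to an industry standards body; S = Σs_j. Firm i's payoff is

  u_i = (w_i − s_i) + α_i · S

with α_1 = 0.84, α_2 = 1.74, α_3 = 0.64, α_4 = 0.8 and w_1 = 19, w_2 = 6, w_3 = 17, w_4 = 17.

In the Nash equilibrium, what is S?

∂u_i/∂s_i = α_i − 1, so firm i contributes w_i if α_i > 1, else 0.
α_i > 1 for i ∈ {2}; NE contributions (0, 6, 0, 0), S = 6.

6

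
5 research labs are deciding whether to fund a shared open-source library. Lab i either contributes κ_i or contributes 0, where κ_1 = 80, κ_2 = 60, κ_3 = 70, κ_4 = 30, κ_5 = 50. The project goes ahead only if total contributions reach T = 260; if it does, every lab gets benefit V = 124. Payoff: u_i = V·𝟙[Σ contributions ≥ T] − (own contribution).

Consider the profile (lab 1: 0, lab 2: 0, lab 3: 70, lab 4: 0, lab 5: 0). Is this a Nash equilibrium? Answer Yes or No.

No

Total = 70 < 260: not provided.
Lab 1 (pledges 0, payoff 0): pledging 80 → total 150, payoff -80. No gain.
Lab 2 (pledges 0, payoff 0): pledging 60 → total 130, payoff -60. No gain.
Lab 3 (pledges 70, payoff -70): dropping to 0 → total 0, payoff 0. Profitable deviation.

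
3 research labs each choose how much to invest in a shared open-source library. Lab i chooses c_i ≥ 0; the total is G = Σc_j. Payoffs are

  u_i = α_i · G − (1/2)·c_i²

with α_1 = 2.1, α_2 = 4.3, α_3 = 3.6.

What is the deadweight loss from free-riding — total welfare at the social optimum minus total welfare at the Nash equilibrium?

67.93

Lab i's FOC: ∂u_i/∂c_i = α_i − c_i = 0, so c_i* = α_i.
NE contributions = (2.1, 4.3, 3.6); G = 10.
W^NE = (Σα)·G − ½Σα_i² = 10² − ½·35.86 = 82.07.
Planner sets c_i = Σα_j = 10 for every i, so G^SO = 3·10 = 30.
W^SO = (Σα)·G^SO − ½·3·(Σα)² = (3/2)·10² = 150.
Deadweight loss = W^SO − W^NE = 67.93.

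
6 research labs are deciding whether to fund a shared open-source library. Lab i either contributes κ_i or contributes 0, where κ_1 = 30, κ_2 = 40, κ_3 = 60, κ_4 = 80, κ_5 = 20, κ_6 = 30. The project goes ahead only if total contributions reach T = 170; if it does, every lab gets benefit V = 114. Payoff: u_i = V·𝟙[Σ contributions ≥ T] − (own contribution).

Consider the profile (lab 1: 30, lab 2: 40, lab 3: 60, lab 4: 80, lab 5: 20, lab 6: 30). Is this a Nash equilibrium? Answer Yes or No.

No

Total = 260 ≥ 170: provided.
Lab 1 (pledges 30, payoff 84): dropping to 0 → total 230, payoff 114. Profitable deviation.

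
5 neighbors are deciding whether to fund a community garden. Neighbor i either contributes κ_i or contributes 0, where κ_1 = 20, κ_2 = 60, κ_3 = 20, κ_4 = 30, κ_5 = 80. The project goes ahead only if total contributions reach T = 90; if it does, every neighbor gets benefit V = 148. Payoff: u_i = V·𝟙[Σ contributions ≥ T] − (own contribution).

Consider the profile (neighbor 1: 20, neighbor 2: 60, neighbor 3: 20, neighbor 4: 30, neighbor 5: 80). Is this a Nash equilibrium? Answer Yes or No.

No

Total = 210 ≥ 90: provided.
Neighbor 1 (pledges 20, payoff 128): dropping to 0 → total 190, payoff 148. Profitable deviation.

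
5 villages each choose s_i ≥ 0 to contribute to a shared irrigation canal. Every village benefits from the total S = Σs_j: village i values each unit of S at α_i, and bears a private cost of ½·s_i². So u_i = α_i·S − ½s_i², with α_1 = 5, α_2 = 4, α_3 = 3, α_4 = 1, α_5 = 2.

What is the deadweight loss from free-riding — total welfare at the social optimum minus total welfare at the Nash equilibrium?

365

Village i's FOC: ∂u_i/∂s_i = α_i − s_i = 0, so s_i* = α_i.
NE contributions = (5, 4, 3, 1, 2); S = 15.
W^NE = (Σα)·S − ½Σα_i² = 15² − ½·55 = 197.5.
Planner sets s_i = Σα_j = 15 for every i, so S^SO = 5·15 = 75.
W^SO = (Σα)·S^SO − ½·5·(Σα)² = (5/2)·15² = 562.5.
Deadweight loss = W^SO − W^NE = 365.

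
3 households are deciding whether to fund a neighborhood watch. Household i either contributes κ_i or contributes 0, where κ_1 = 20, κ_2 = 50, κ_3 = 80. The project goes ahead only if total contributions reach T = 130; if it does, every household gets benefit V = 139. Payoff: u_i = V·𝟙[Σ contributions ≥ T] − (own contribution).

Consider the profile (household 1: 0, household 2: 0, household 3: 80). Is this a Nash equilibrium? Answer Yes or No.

No

Total = 80 < 130: not provided.
Household 1 (pledges 0, payoff 0): pledging 20 → total 100, payoff -20. No gain.
Household 2 (pledges 0, payoff 0): pledging 50 → total 130, payoff 89. Profitable deviation.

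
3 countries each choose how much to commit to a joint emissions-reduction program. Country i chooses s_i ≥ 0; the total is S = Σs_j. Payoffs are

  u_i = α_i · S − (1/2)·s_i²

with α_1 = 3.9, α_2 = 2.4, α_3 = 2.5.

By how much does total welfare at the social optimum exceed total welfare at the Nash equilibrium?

Country i's FOC: ∂u_i/∂s_i = α_i − s_i = 0, so s_i* = α_i.
NE contributions = (3.9, 2.4, 2.5); S = 8.8.
W^NE = (Σα)·S − ½Σα_i² = 8.8² − ½·27.22 = 63.83.
Planner sets s_i = Σα_j = 8.8 for every i, so S^SO = 3·8.8 = 26.4.
W^SO = (Σα)·S^SO − ½·3·(Σα)² = (3/2)·8.8² = 116.16.
Deadweight loss = W^SO − W^NE = 52.33.

52.33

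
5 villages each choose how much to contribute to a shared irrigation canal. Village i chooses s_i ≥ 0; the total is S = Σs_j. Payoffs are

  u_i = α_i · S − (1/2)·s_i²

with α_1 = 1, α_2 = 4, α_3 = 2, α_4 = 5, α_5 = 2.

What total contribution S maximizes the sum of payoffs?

70

Planner FOC: ∂(Σu_j)/∂s_i = (Σα_j) − s_i = 0, so s_i^SO = Σα_j = 14 for every i; S^SO = 70.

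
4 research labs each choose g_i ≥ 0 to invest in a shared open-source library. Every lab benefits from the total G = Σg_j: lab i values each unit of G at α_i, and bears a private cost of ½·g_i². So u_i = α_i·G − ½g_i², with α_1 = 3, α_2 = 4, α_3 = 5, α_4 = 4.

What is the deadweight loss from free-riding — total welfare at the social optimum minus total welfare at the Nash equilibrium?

289

Lab i's FOC: ∂u_i/∂g_i = α_i − g_i = 0, so g_i* = α_i.
NE contributions = (3, 4, 5, 4); G = 16.
W^NE = (Σα)·G − ½Σα_i² = 16² − ½·66 = 223.
Planner sets g_i = Σα_j = 16 for every i, so G^SO = 4·16 = 64.
W^SO = (Σα)·G^SO − ½·4·(Σα)² = (4/2)·16² = 512.
Deadweight loss = W^SO − W^NE = 289.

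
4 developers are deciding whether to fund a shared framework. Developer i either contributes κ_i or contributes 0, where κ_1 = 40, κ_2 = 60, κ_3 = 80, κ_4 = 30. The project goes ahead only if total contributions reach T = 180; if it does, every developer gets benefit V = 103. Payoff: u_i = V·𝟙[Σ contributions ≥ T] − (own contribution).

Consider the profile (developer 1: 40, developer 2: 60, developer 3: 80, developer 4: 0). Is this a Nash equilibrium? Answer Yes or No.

Yes

Total = 180 ≥ 180: provided.
Developer 1 (pledges 40, payoff 63): dropping to 0 → total 140, payoff 0. No gain.
Developer 2 (pledges 60, payoff 43): dropping to 0 → total 120, payoff 0. No gain.
Developer 3 (pledges 80, payoff 23): dropping to 0 → total 100, payoff 0. No gain.
Developer 4 (pledges 0, payoff 103): pledging 30 → total 210, payoff 73. No gain.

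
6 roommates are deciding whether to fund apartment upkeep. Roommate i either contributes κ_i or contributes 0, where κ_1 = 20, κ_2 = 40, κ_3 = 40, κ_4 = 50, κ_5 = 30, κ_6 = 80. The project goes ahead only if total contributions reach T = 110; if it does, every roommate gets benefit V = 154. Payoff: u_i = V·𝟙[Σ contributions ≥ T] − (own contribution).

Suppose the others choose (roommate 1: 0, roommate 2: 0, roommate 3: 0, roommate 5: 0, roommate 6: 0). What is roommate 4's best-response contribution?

0

Others' total = 0. Even contributing 50 gives 50 < 110: no benefit either way.
Best response: 0.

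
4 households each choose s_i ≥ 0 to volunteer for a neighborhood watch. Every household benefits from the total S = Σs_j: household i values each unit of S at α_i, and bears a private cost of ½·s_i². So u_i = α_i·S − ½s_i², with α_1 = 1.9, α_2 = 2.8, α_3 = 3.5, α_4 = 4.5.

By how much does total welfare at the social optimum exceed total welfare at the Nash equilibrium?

183.265

Household i's FOC: ∂u_i/∂s_i = α_i − s_i = 0, so s_i* = α_i.
NE contributions = (1.9, 2.8, 3.5, 4.5); S = 12.7.
W^NE = (Σα)·S − ½Σα_i² = 12.7² − ½·43.95 = 139.315.
Planner sets s_i = Σα_j = 12.7 for every i, so S^SO = 4·12.7 = 50.8.
W^SO = (Σα)·S^SO − ½·4·(Σα)² = (4/2)·12.7² = 322.58.
Deadweight loss = W^SO − W^NE = 183.265.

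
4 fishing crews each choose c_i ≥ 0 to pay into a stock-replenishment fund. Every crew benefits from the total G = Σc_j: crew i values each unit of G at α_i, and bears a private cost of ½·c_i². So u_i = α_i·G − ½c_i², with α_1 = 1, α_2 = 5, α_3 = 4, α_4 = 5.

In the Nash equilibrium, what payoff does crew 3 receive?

Crew i's FOC: ∂u_i/∂c_i = α_i − c_i = 0, so c_i* = α_i.
NE contributions = (1, 5, 4, 5); G = 15.
u_3 = α_3·G − ½·(c_3)² = 4·15 − ½·4² = 52.

52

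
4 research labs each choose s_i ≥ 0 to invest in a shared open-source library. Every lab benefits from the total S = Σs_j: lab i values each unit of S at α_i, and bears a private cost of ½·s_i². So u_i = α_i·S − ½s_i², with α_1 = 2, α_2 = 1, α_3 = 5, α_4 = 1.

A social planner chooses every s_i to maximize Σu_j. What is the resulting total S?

Planner FOC: ∂(Σu_j)/∂s_i = (Σα_j) − s_i = 0, so s_i^SO = Σα_j = 9 for every i; S^SO = 36.

36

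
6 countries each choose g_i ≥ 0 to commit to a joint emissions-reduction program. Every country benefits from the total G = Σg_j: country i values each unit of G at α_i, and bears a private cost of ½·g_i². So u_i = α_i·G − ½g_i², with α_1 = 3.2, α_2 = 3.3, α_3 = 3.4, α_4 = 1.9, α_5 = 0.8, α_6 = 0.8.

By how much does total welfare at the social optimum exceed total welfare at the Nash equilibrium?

Country i's FOC: ∂u_i/∂g_i = α_i − g_i = 0, so g_i* = α_i.
NE contributions = (3.2, 3.3, 3.4, 1.9, 0.8, 0.8); G = 13.4.
W^NE = (Σα)·G − ½Σα_i² = 13.4² − ½·37.58 = 160.77.
Planner sets g_i = Σα_j = 13.4 for every i, so G^SO = 6·13.4 = 80.4.
W^SO = (Σα)·G^SO − ½·6·(Σα)² = (6/2)·13.4² = 538.68.
Deadweight loss = W^SO − W^NE = 377.91.

377.91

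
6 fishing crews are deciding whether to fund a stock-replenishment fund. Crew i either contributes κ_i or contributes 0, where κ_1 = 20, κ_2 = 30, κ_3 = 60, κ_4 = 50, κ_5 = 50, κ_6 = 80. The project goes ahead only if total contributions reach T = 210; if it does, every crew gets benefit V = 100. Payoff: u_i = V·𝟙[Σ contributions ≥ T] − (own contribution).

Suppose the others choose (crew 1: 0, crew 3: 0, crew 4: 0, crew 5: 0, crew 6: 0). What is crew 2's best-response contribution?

0

Others' total = 0. Even contributing 30 gives 30 < 210: no benefit either way.
Best response: 0.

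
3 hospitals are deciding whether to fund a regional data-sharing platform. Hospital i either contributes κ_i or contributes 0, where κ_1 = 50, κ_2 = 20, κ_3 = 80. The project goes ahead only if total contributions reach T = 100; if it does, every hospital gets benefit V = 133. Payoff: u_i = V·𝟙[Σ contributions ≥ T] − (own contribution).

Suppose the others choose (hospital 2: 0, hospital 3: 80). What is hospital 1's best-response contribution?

Others' total = 80. Contributing 50 brings total to 130 ≥ 100: gain V − κ_1 = 83.
Best response: 50.

50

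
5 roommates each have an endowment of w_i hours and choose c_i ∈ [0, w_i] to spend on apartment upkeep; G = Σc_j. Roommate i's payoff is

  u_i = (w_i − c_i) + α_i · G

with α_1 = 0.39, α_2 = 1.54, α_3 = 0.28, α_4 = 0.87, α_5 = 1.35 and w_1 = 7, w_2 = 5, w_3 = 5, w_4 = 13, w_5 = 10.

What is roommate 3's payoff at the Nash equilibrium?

9.2

∂u_i/∂c_i = α_i − 1, so roommate i contributes w_i if α_i > 1, else 0.
α_i > 1 for i ∈ {2, 5}; NE contributions (0, 5, 0, 0, 10), G = 15.
u_3 = (5 − 0) + 0.28·15 = 9.2.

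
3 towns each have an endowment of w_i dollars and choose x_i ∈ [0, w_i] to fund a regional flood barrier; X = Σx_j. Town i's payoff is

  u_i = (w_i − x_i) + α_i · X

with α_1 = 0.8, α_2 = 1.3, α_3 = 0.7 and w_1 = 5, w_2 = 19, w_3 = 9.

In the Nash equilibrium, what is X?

19

∂u_i/∂x_i = α_i − 1, so town i contributes w_i if α_i > 1, else 0.
α_i > 1 for i ∈ {2}; NE contributions (0, 19, 0), X = 19.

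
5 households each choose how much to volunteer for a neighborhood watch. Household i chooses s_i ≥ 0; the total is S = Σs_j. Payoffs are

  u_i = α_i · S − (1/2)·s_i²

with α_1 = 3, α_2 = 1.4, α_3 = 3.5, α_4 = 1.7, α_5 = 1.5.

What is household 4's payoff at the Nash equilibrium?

17.425

Household i's FOC: ∂u_i/∂s_i = α_i − s_i = 0, so s_i* = α_i.
NE contributions = (3, 1.4, 3.5, 1.7, 1.5); S = 11.1.
u_4 = α_4·S − ½·(s_4)² = 1.7·11.1 − ½·1.7² = 17.425.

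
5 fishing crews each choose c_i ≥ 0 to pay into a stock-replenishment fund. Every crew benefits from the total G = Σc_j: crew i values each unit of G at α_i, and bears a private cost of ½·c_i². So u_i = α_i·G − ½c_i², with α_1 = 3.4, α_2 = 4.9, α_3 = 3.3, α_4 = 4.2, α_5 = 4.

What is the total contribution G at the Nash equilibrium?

19.8

Crew i's FOC: ∂u_i/∂c_i = α_i − c_i = 0, so c_i* = α_i.
NE contributions = (3.4, 4.9, 3.3, 4.2, 4); G = 19.8.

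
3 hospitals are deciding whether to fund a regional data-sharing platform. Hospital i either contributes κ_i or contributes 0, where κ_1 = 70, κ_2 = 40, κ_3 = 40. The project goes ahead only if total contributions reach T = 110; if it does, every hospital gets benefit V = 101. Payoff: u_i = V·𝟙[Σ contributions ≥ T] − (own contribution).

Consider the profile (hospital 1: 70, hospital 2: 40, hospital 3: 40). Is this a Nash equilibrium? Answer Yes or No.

No

Total = 150 ≥ 110: provided.
Hospital 1 (pledges 70, payoff 31): dropping to 0 → total 80, payoff 0. No gain.
Hospital 2 (pledges 40, payoff 61): dropping to 0 → total 110, payoff 101. Profitable deviation.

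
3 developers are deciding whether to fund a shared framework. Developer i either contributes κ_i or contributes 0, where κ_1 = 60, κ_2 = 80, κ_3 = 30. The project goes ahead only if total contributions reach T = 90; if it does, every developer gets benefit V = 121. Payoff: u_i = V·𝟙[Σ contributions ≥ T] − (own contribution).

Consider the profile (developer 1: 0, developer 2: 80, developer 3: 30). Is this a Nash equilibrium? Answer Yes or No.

Total = 110 ≥ 90: provided.
Developer 1 (pledges 0, payoff 121): pledging 60 → total 170, payoff 61. No gain.
Developer 2 (pledges 80, payoff 41): dropping to 0 → total 30, payoff 0. No gain.
Developer 3 (pledges 30, payoff 91): dropping to 0 → total 80, payoff 0. No gain.

Yes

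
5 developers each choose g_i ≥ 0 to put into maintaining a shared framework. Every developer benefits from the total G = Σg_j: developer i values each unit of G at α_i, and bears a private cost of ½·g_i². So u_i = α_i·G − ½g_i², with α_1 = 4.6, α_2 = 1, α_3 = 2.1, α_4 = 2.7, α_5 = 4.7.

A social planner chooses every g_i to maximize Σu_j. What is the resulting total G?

75.5

Planner FOC: ∂(Σu_j)/∂g_i = (Σα_j) − g_i = 0, so g_i^SO = Σα_j = 15.1 for every i; G^SO = 75.5.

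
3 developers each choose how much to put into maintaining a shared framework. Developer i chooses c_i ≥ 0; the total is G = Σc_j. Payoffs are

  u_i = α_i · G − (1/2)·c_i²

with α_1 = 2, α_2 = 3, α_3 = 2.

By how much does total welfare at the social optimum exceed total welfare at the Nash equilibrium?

33

Developer i's FOC: ∂u_i/∂c_i = α_i − c_i = 0, so c_i* = α_i.
NE contributions = (2, 3, 2); G = 7.
W^NE = (Σα)·G − ½Σα_i² = 7² − ½·17 = 40.5.
Planner sets c_i = Σα_j = 7 for every i, so G^SO = 3·7 = 21.
W^SO = (Σα)·G^SO − ½·3·(Σα)² = (3/2)·7² = 73.5.
Deadweight loss = W^SO − W^NE = 33.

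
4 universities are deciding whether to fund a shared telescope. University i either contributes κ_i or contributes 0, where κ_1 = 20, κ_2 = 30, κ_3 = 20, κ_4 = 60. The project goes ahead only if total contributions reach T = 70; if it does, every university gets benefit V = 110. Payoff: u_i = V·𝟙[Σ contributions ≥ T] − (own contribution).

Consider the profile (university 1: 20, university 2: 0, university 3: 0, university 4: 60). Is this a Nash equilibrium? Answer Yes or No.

Yes

Total = 80 ≥ 70: provided.
University 1 (pledges 20, payoff 90): dropping to 0 → total 60, payoff 0. No gain.
University 2 (pledges 0, payoff 110): pledging 30 → total 110, payoff 80. No gain.
University 3 (pledges 0, payoff 110): pledging 20 → total 100, payoff 90. No gain.
University 4 (pledges 60, payoff 50): dropping to 0 → total 20, payoff 0. No gain.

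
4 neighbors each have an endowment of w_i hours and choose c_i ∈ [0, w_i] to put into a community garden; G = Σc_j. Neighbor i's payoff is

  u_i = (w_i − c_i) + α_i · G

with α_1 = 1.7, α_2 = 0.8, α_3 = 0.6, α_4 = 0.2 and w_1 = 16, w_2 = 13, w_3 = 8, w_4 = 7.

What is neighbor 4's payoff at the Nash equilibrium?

10.2

∂u_i/∂c_i = α_i − 1, so neighbor i contributes w_i if α_i > 1, else 0.
α_i > 1 for i ∈ {1}; NE contributions (16, 0, 0, 0), G = 16.
u_4 = (7 − 0) + 0.2·16 = 10.2.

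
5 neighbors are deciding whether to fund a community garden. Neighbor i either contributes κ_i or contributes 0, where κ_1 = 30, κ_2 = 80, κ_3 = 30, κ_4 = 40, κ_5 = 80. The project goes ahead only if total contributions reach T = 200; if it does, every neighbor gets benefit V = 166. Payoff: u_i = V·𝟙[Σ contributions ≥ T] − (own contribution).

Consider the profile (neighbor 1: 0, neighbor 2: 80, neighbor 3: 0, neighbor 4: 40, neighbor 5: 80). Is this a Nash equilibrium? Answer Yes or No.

Total = 200 ≥ 200: provided.
Neighbor 1 (pledges 0, payoff 166): pledging 30 → total 230, payoff 136. No gain.
Neighbor 2 (pledges 80, payoff 86): dropping to 0 → total 120, payoff 0. No gain.
Neighbor 3 (pledges 0, payoff 166): pledging 30 → total 230, payoff 136. No gain.
Neighbor 4 (pledges 40, payoff 126): dropping to 0 → total 160, payoff 0. No gain.
Neighbor 5 (pledges 80, payoff 86): dropping to 0 → total 120, payoff 0. No gain.

Yes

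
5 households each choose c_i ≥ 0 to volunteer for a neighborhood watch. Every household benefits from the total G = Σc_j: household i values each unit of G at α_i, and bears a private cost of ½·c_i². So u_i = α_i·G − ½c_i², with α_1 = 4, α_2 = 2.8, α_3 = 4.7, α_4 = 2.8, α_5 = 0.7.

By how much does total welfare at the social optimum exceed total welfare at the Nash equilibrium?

364.63

Household i's FOC: ∂u_i/∂c_i = α_i − c_i = 0, so c_i* = α_i.
NE contributions = (4, 2.8, 4.7, 2.8, 0.7); G = 15.
W^NE = (Σα)·G − ½Σα_i² = 15² − ½·54.26 = 197.87.
Planner sets c_i = Σα_j = 15 for every i, so G^SO = 5·15 = 75.
W^SO = (Σα)·G^SO − ½·5·(Σα)² = (5/2)·15² = 562.5.
Deadweight loss = W^SO − W^NE = 364.63.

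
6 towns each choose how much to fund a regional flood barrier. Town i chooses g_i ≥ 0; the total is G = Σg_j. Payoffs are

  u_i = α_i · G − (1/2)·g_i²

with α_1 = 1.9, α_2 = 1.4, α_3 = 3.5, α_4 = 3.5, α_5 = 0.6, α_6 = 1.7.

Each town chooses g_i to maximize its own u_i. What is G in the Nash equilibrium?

12.6

Town i's FOC: ∂u_i/∂g_i = α_i − g_i = 0, so g_i* = α_i.
NE contributions = (1.9, 1.4, 3.5, 3.5, 0.6, 1.7); G = 12.6.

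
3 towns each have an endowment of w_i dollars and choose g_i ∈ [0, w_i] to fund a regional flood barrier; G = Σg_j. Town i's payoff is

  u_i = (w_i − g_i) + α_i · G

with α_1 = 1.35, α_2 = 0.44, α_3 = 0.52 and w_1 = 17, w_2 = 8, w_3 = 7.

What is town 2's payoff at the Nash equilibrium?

∂u_i/∂g_i = α_i − 1, so town i contributes w_i if α_i > 1, else 0.
α_i > 1 for i ∈ {1}; NE contributions (17, 0, 0), G = 17.
u_2 = (8 − 0) + 0.44·17 = 15.48.

15.48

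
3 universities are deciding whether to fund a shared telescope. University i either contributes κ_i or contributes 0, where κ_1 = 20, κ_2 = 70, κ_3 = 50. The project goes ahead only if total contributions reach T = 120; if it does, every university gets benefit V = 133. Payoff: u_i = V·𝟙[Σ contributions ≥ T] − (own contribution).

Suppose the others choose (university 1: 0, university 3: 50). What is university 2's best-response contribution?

Others' total = 50. Contributing 70 brings total to 120 ≥ 120: gain V − κ_2 = 63.
Best response: 70.

70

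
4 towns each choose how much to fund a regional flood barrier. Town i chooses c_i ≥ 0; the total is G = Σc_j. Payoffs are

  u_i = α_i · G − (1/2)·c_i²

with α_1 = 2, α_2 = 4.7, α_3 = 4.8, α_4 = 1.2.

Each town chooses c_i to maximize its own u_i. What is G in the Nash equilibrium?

Town i's FOC: ∂u_i/∂c_i = α_i − c_i = 0, so c_i* = α_i.
NE contributions = (2, 4.7, 4.8, 1.2); G = 12.7.

12.7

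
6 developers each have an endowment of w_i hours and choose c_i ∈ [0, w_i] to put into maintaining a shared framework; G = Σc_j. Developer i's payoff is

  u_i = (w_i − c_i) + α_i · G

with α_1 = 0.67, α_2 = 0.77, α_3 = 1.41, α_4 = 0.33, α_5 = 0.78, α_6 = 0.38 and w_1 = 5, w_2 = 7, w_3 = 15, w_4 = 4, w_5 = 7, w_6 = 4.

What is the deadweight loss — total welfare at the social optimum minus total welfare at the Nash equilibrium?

90.18

∂u_i/∂c_i = α_i − 1, so developer i contributes w_i if α_i > 1, else 0.
α_i > 1 for i ∈ {3}; NE contributions (0, 0, 15, 0, 0, 0), G = 15.
W^NE = Σw_i − G^NE + (Σα_i)·G^NE = 42 + 3.34·15 = 92.1.
Planner: ∂(Σu_j)/∂c_i = Σα_j − 1 = 3.34 > 0, so everyone contributes w_i; G^SO = 42, W^SO = 42 + 3.34·42 = 182.28.
Deadweight loss = 90.18.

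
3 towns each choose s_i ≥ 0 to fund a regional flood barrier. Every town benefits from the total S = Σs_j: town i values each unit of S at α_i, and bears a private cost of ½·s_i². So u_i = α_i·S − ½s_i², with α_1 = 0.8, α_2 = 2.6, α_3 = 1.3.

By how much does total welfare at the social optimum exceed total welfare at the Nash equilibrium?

15.59

Town i's FOC: ∂u_i/∂s_i = α_i − s_i = 0, so s_i* = α_i.
NE contributions = (0.8, 2.6, 1.3); S = 4.7.
W^NE = (Σα)·S − ½Σα_i² = 4.7² − ½·9.09 = 17.545.
Planner sets s_i = Σα_j = 4.7 for every i, so S^SO = 3·4.7 = 14.1.
W^SO = (Σα)·S^SO − ½·3·(Σα)² = (3/2)·4.7² = 33.135.
Deadweight loss = W^SO − W^NE = 15.59.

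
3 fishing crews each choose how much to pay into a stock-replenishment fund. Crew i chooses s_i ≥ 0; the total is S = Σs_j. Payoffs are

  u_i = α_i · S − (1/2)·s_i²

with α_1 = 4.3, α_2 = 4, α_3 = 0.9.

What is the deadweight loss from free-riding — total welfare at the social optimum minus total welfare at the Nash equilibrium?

59.97

Crew i's FOC: ∂u_i/∂s_i = α_i − s_i = 0, so s_i* = α_i.
NE contributions = (4.3, 4, 0.9); S = 9.2.
W^NE = (Σα)·S − ½Σα_i² = 9.2² − ½·35.3 = 66.99.
Planner sets s_i = Σα_j = 9.2 for every i, so S^SO = 3·9.2 = 27.6.
W^SO = (Σα)·S^SO − ½·3·(Σα)² = (3/2)·9.2² = 126.96.
Deadweight loss = W^SO − W^NE = 59.97.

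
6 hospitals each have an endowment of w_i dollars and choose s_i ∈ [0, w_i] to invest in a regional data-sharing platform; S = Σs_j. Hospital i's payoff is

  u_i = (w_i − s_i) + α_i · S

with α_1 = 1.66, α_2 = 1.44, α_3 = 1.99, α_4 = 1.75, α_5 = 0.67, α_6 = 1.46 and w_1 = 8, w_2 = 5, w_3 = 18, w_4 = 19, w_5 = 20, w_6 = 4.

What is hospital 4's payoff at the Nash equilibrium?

∂u_i/∂s_i = α_i − 1, so hospital i contributes w_i if α_i > 1, else 0.
α_i > 1 for i ∈ {1, 2, 3, 4, 6}; NE contributions (8, 5, 18, 19, 0, 4), S = 54.
u_4 = (19 − 19) + 1.75·54 = 94.5.

94.5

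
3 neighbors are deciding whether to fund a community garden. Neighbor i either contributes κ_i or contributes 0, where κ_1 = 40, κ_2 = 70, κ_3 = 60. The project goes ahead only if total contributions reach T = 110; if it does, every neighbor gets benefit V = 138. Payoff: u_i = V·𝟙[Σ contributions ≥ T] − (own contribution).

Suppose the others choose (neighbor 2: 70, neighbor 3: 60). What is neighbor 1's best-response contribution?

Others' total = 130 ≥ 110; contributing adds cost 40 for no extra benefit.
Best response: 0.

0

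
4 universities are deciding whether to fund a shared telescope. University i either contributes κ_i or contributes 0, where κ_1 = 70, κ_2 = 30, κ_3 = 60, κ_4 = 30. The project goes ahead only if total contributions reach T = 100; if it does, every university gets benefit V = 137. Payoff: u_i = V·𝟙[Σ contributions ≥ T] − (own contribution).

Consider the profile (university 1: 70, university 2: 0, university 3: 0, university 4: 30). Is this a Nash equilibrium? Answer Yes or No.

Total = 100 ≥ 100: provided.
University 1 (pledges 70, payoff 67): dropping to 0 → total 30, payoff 0. No gain.
University 2 (pledges 0, payoff 137): pledging 30 → total 130, payoff 107. No gain.
University 3 (pledges 0, payoff 137): pledging 60 → total 160, payoff 77. No gain.
University 4 (pledges 30, payoff 107): dropping to 0 → total 70, payoff 0. No gain.

Yes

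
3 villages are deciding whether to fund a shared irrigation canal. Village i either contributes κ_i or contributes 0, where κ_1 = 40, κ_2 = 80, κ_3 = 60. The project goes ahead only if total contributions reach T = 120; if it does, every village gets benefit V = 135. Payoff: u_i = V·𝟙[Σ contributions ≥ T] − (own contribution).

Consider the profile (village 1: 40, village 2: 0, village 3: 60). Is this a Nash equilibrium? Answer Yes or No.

Total = 100 < 120: not provided.
Village 1 (pledges 40, payoff -40): dropping to 0 → total 60, payoff 0. Profitable deviation.

No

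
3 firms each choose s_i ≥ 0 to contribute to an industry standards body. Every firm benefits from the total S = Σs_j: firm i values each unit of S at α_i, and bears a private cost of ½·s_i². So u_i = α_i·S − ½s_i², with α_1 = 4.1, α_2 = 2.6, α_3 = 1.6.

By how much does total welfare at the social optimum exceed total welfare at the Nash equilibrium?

47.51

Firm i's FOC: ∂u_i/∂s_i = α_i − s_i = 0, so s_i* = α_i.
NE contributions = (4.1, 2.6, 1.6); S = 8.3.
W^NE = (Σα)·S − ½Σα_i² = 8.3² − ½·26.13 = 55.825.
Planner sets s_i = Σα_j = 8.3 for every i, so S^SO = 3·8.3 = 24.9.
W^SO = (Σα)·S^SO − ½·3·(Σα)² = (3/2)·8.3² = 103.335.
Deadweight loss = W^SO − W^NE = 47.51.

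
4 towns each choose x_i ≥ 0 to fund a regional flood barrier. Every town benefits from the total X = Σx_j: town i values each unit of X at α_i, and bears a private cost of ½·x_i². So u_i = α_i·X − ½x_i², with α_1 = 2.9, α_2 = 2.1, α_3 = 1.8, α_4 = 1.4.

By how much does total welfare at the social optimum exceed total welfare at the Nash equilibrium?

Town i's FOC: ∂u_i/∂x_i = α_i − x_i = 0, so x_i* = α_i.
NE contributions = (2.9, 2.1, 1.8, 1.4); X = 8.2.
W^NE = (Σα)·X − ½Σα_i² = 8.2² − ½·18.02 = 58.23.
Planner sets x_i = Σα_j = 8.2 for every i, so X^SO = 4·8.2 = 32.8.
W^SO = (Σα)·X^SO − ½·4·(Σα)² = (4/2)·8.2² = 134.48.
Deadweight loss = W^SO − W^NE = 76.25.

76.25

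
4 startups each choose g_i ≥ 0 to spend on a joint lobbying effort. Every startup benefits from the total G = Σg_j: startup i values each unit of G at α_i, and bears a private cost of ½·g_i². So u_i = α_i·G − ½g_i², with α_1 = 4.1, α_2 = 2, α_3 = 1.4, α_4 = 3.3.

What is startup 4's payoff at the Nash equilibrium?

Startup i's FOC: ∂u_i/∂g_i = α_i − g_i = 0, so g_i* = α_i.
NE contributions = (4.1, 2, 1.4, 3.3); G = 10.8.
u_4 = α_4·G − ½·(g_4)² = 3.3·10.8 − ½·3.3² = 30.195.

30.195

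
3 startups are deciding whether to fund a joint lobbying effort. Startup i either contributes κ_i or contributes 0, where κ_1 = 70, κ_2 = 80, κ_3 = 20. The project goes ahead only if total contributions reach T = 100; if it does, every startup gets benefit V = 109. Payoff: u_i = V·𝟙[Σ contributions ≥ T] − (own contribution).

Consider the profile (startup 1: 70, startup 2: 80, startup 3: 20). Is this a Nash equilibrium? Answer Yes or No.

No

Total = 170 ≥ 100: provided.
Startup 1 (pledges 70, payoff 39): dropping to 0 → total 100, payoff 109. Profitable deviation.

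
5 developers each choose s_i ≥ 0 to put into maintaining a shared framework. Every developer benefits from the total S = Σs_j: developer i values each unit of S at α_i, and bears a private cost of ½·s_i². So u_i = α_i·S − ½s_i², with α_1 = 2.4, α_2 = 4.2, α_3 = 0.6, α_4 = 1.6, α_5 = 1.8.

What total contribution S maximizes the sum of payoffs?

53

Planner FOC: ∂(Σu_j)/∂s_i = (Σα_j) − s_i = 0, so s_i^SO = Σα_j = 10.6 for every i; S^SO = 53.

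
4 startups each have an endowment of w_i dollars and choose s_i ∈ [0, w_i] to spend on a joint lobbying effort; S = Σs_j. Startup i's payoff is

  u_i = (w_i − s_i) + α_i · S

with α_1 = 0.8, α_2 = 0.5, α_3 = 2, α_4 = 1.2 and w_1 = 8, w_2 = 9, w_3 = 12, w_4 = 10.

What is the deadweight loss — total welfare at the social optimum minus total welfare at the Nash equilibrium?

∂u_i/∂s_i = α_i − 1, so startup i contributes w_i if α_i > 1, else 0.
α_i > 1 for i ∈ {3, 4}; NE contributions (0, 0, 12, 10), S = 22.
W^NE = Σw_i − S^NE + (Σα_i)·S^NE = 39 + 3.5·22 = 116.
Planner: ∂(Σu_j)/∂s_i = Σα_j − 1 = 3.5 > 0, so everyone contributes w_i; S^SO = 39, W^SO = 39 + 3.5·39 = 175.5.
Deadweight loss = 59.5.

59.5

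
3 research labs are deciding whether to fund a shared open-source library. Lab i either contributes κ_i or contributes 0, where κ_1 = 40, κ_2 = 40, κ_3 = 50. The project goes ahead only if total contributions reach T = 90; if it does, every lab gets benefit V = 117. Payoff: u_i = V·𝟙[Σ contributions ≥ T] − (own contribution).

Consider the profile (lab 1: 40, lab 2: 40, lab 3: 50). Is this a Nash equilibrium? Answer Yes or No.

No

Total = 130 ≥ 90: provided.
Lab 1 (pledges 40, payoff 77): dropping to 0 → total 90, payoff 117. Profitable deviation.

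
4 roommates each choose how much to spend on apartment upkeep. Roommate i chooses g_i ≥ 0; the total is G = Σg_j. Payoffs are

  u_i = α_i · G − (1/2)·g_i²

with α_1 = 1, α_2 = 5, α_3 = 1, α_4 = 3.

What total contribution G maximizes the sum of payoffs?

40

Planner FOC: ∂(Σu_j)/∂g_i = (Σα_j) − g_i = 0, so g_i^SO = Σα_j = 10 for every i; G^SO = 40.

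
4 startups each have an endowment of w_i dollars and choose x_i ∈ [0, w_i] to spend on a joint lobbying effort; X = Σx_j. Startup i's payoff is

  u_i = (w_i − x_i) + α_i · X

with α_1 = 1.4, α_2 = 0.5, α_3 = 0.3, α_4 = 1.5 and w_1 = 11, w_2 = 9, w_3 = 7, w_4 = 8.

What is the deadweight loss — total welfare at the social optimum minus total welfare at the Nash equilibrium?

43.2

∂u_i/∂x_i = α_i − 1, so startup i contributes w_i if α_i > 1, else 0.
α_i > 1 for i ∈ {1, 4}; NE contributions (11, 0, 0, 8), X = 19.
W^NE = Σw_i − X^NE + (Σα_i)·X^NE = 35 + 2.7·19 = 86.3.
Planner: ∂(Σu_j)/∂x_i = Σα_j − 1 = 2.7 > 0, so everyone contributes w_i; X^SO = 35, W^SO = 35 + 2.7·35 = 129.5.
Deadweight loss = 43.2.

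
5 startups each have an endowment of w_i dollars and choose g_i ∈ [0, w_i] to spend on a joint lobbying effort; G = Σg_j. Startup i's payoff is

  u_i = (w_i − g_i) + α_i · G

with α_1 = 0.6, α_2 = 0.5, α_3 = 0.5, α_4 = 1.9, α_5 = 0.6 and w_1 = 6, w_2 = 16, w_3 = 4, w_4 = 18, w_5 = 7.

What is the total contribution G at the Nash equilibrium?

18

∂u_i/∂g_i = α_i − 1, so startup i contributes w_i if α_i > 1, else 0.
α_i > 1 for i ∈ {4}; NE contributions (0, 0, 0, 18, 0), G = 18.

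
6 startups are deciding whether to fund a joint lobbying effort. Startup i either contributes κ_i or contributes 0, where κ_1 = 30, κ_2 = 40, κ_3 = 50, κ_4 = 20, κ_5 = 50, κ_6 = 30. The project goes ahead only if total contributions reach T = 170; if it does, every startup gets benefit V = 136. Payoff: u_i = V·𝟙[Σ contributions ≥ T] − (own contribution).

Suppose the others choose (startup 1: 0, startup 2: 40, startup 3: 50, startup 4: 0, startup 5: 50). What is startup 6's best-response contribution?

Others' total = 140. Contributing 30 brings total to 170 ≥ 170: gain V − κ_6 = 106.
Best response: 30.

30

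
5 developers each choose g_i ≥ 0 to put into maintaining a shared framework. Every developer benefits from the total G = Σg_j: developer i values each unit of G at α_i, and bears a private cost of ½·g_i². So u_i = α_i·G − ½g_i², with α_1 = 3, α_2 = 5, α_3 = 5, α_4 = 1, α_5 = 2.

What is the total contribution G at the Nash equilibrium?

16

Developer i's FOC: ∂u_i/∂g_i = α_i − g_i = 0, so g_i* = α_i.
NE contributions = (3, 5, 5, 1, 2); G = 16.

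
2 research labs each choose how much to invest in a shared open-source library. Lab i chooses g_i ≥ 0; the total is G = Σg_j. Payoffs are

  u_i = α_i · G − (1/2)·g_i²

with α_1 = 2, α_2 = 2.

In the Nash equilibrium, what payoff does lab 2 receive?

Lab i's FOC: ∂u_i/∂g_i = α_i − g_i = 0, so g_i* = α_i.
NE contributions = (2, 2); G = 4.
u_2 = α_2·G − ½·(g_2)² = 2·4 − ½·2² = 6.

6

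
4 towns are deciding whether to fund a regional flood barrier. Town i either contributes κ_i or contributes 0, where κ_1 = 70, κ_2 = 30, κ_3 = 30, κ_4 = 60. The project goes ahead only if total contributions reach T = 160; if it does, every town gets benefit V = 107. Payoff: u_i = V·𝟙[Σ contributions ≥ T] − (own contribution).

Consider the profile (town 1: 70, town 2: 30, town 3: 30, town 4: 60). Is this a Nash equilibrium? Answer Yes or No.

No

Total = 190 ≥ 160: provided.
Town 1 (pledges 70, payoff 37): dropping to 0 → total 120, payoff 0. No gain.
Town 2 (pledges 30, payoff 77): dropping to 0 → total 160, payoff 107. Profitable deviation.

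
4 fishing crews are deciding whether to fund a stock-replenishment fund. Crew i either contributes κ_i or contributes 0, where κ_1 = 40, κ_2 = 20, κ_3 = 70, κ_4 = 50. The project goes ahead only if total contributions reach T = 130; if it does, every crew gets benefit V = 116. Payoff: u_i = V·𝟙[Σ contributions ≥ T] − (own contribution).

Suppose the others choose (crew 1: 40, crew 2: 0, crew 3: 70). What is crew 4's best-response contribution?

50

Others' total = 110. Contributing 50 brings total to 160 ≥ 130: gain V − κ_4 = 66.
Best response: 50.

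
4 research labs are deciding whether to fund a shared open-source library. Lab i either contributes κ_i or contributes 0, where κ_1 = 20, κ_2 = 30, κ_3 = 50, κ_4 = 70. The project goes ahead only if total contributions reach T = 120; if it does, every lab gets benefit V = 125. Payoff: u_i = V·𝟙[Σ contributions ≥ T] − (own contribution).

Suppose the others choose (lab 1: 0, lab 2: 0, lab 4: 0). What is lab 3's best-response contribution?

Others' total = 0. Even contributing 50 gives 50 < 120: no benefit either way.
Best response: 0.

0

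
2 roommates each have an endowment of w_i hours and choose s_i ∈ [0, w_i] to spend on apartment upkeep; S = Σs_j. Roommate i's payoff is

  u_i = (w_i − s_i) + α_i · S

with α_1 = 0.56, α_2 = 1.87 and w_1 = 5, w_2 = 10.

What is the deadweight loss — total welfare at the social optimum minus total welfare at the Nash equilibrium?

∂u_i/∂s_i = α_i − 1, so roommate i contributes w_i if α_i > 1, else 0.
α_i > 1 for i ∈ {2}; NE contributions (0, 10), S = 10.
W^NE = Σw_i − S^NE + (Σα_i)·S^NE = 15 + 1.43·10 = 29.3.
Planner: ∂(Σu_j)/∂s_i = Σα_j − 1 = 1.43 > 0, so everyone contributes w_i; S^SO = 15, W^SO = 15 + 1.43·15 = 36.45.
Deadweight loss = 7.15.

7.15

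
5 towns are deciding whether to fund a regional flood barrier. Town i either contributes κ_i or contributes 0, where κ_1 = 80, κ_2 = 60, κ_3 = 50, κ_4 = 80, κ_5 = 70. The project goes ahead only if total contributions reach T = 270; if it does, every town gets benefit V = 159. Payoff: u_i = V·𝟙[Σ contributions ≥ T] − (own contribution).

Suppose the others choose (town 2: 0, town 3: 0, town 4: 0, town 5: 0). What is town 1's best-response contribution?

0

Others' total = 0. Even contributing 80 gives 80 < 270: no benefit either way.
Best response: 0.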